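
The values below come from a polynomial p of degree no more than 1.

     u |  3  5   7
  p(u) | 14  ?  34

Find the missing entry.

The 2 known points determine the degree-1 polynomial uniquely.
Write p(u) = au + b. Substituting each data point gives a linear system:
  3a + b = 14
  7a + b = 34
Solving the system yields a = 5, b = -1.
So p(u) = 5u - 1.
Then p(5) = 24.

24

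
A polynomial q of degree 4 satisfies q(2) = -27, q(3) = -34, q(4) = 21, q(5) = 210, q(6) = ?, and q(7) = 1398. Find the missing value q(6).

629

On equispaced nodes a degree-4 polynomial has vanishing fifth forward difference, so
  - q(2) + 5·q(3) - 10·q(4) + 10·q(5) - 5·q(6) + q(7) = 0.
Substituting the known values and solving for q(6):
  -5·q(6) = -3145
  q(6) = 629.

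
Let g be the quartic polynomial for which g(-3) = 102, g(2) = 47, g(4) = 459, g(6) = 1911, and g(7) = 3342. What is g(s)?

g(s) = s^4 + 2s^3 + 6s^2 - 6s + 3

Write g(s) = as^4 + bs^3 + cs^2 + ds + e. Substituting each data point gives a linear system:
  81a - 27b + 9c - 3d + e = 102
  16a + 8b + 4c + 2d + e = 47
  256a + 64b + 16c + 4d + e = 459
  1296a + 216b + 36c + 6d + e = 1911
  2401a + 343b + 49c + 7d + e = 3342
Solving the system yields a = 1, b = 2, c = 6, d = -6, e = 3.
So g(s) = s^4 + 2s^3 + 6s^2 - 6s + 3.
Check: g(7) = 3342. ✓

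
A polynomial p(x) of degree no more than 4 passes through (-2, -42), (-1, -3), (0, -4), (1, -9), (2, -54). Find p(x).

Write p(x) = ax^4 + bx^3 + cx^2 + dx + e. Substituting each data point gives a linear system:
  16a - 8b + 4c - 2d + e = -42
  a - b + c - d + e = -3
  e = -4
  a + b + c + d + e = -9
  16a + 8b + 4c + 2d + e = -54
Solving the system yields a = -3, b = 0, c = 1, d = -3, e = -4.
So p(x) = -3x^4 + x^2 - 3x - 4.
Check: p(0) = -4. ✓

p(x) = -3x^4 + x^2 - 3x - 4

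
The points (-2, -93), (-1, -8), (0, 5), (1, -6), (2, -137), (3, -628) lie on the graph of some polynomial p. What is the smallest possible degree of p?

4

Forward differences of the values at t = -2, -1, 0, 1, 2, 3:
  p  : -93  -8  5  -6  -137  -628
  Δ  : 85  13  -11  -131  -491
  Δ^2: -72  -24  -120  -360
  Δ^3: 48  -96  -240
  Δ^4: -144  -144
  Δ^5: 0
The fourth differences are constant (-144) and nonzero, while all higher differences vanish, so the minimal degree is 4.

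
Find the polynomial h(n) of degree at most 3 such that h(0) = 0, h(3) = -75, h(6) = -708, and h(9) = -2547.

h(n) = -4n^3 + 5n^2 - 4n

Write h(n) = an^3 + bn^2 + cn + d. Substituting each data point gives a linear system:
  d = 0
  27a + 9b + 3c + d = -75
  216a + 36b + 6c + d = -708
  729a + 81b + 9c + d = -2547
Solving the system yields a = -4, b = 5, c = -4, d = 0.
So h(n) = -4n^3 + 5n^2 - 4n.
Check: h(9) = -2547. ✓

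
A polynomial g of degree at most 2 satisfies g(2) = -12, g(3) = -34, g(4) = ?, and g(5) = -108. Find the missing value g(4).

The 3 known points determine the degree-2 polynomial uniquely.
Write g(t) = at^2 + bt + c. Substituting each data point gives a linear system:
  4a + 2b + c = -12
  9a + 3b + c = -34
  25a + 5b + c = -108
Solving the system yields a = -5, b = 3, c = 2.
So g(t) = -5t^2 + 3t + 2.
Then g(4) = -66.

-66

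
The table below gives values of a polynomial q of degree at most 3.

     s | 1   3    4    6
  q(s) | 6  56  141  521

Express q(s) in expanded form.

Write q(s) = as^3 + bs^2 + cs + d. Substituting each data point gives a linear system:
  a + b + c + d = 6
  27a + 9b + 3c + d = 56
  64a + 16b + 4c + d = 141
  216a + 36b + 6c + d = 521
Solving the system yields a = 3, b = -4, c = 2, d = 5.
So q(s) = 3s³ - 4s² + 2s + 5.
Check: q(4) = 141. ✓

q(s) = 3s^3 - 4s^2 + 2s + 5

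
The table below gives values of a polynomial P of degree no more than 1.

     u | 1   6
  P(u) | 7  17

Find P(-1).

Write P(u) = au + b. Substituting each data point gives a linear system:
  a + b = 7
  6a + b = 17
Solving the system yields a = 2, b = 5.
So P(u) = 2u + 5.
Then P(-1) = 3.

3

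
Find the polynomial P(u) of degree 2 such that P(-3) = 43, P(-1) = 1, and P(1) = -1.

Using the Lagrange interpolation formula with nodes -3, -1, 1:
  L_0(u) = (u + 1)(u - 1) / 8
  L_1(u) = (u + 3)(u - 1) / -4
  L_2(u) = (u + 3)(u + 1) / 8
Then P(u) = 43·L_0(u) + 1·L_1(u) - 1·L_2(u).
Expanding and collecting terms gives P(u) = 5u² - u - 5.
Check: P(-1) = 1. ✓

P(u) = 5u^2 - u - 5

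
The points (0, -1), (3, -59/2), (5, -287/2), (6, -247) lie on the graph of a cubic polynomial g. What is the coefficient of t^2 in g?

-3/2

Write g(t) = at^3 + bt^2 + ct + d. Substituting each data point gives a linear system:
  d = -1
  27a + 9b + 3c + d = -59/2
  125a + 25b + 5c + d = -287/2
  216a + 36b + 6c + d = -247
Solving the system yields a = -1, b = -3/2, c = 4, d = -1.
So g(t) = -t^3 - (3/2)t^2 + 4t - 1.
The coefficient of t^2 is -3/2.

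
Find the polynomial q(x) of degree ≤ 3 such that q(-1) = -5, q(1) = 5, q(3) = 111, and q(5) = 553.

q(x) = 5x^3 - 3x^2 + 3

Write q(x) = ax^3 + bx^2 + cx + d. Substituting each data point gives a linear system:
  -a + b - c + d = -5
  a + b + c + d = 5
  27a + 9b + 3c + d = 111
  125a + 25b + 5c + d = 553
Solving the system yields a = 5, b = -3, c = 0, d = 3.
So q(x) = 5x^3 - 3x^2 + 3.
Check: q(1) = 5. ✓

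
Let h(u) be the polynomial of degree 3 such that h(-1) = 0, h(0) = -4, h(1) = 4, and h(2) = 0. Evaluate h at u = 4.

Forward differences of the values at u = -1, 0, 1, 2:
  h  : 0  -4  4  0
  Δ  : -4  8  -4
  Δ^2: 12  -12
  Δ^3: -24
The third differences are constant, confirming degree 3.
Interpolating (Newton forward form) and evaluating at u = 4 gives h(4) = -140.

-140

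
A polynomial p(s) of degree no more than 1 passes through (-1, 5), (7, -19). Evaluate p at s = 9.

-25

Write p(s) = as + b. Substituting each data point gives a linear system:
  -a + b = 5
  7a + b = -19
Solving the system yields a = -3, b = 2.
So p(s) = -3s + 2.
Then p(9) = -25.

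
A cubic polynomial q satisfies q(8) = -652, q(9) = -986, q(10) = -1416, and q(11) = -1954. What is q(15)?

-5426

Using the Lagrange interpolation formula with nodes 8, 9, 10, 11:
  L_0(s) = (s - 9)(s - 10)(s - 11) / -6
  L_1(s) = (s - 8)(s - 10)(s - 11) / 2
  L_2(s) = (s - 8)(s - 9)(s - 11) / -2
  L_3(s) = (s - 8)(s - 9)(s - 10) / 6
Then q(s) = -652·L_0(s) - 986·L_1(s) - 1416·L_2(s) - 1954·L_3(s).
Expanding and collecting terms gives q(s) = -2s^3 + 6s^2 - 2s + 4.
Evaluating at s = 15: q(15) = -5426.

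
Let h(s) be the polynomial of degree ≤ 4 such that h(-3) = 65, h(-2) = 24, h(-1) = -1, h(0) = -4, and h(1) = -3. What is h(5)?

Using the Lagrange interpolation formula with nodes -3, -2, -1, 0, 1:
  L_0(s) = (s + 2)(s + 1)s(s - 1) / 24
  L_1(s) = (s + 3)(s + 1)s(s - 1) / -6
  L_2(s) = (s + 3)(s + 2)s(s - 1) / 4
  L_3(s) = (s + 3)(s + 2)(s + 1)(s - 1) / -6
  L_4(s) = (s + 3)(s + 2)(s + 1)s / 24
Then h(s) = 65·L_0(s) + 24·L_1(s) - 1·L_2(s) - 4·L_3(s) - 3·L_4(s).
Expanding and collecting terms gives h(s) = -s⁴ - 5s³ + 3s² + 4s - 4.
Evaluating at s = 5: h(5) = -1159.

-1159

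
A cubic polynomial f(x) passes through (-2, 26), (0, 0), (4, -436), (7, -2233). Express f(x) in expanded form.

f(x) = -6x^3 - 4x^2 + 3x

Write f(x) = ax^3 + bx^2 + cx + d. Substituting each data point gives a linear system:
  -8a + 4b - 2c + d = 26
  d = 0
  64a + 16b + 4c + d = -436
  343a + 49b + 7c + d = -2233
Solving the system yields a = -6, b = -4, c = 3, d = 0.
So f(x) = -6x^3 - 4x^2 + 3x.
Check: f(7) = -2233. ✓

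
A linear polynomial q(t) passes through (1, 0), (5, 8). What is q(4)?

6

Using the Lagrange interpolation formula with nodes 1, 5:
  L_0(t) = (t - 5) / -4
  L_1(t) = (t - 1) / 4
Then q(t) = 0·L_0(t) + 8·L_1(t).
Expanding and collecting terms gives q(t) = 2t - 2.
Evaluating at t = 4: q(4) = 6.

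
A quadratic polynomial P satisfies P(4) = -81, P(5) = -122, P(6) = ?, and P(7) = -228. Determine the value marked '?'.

On equispaced nodes a degree-2 polynomial has vanishing third forward difference, so
  - P(4) + 3·P(5) - 3·P(6) + P(7) = 0.
Substituting the known values and solving for P(6):
  -3·P(6) = 513
  P(6) = -171.

-171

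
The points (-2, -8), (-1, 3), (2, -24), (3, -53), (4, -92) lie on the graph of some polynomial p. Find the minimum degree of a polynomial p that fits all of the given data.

2

Divided differences on the nodes -2, -1, 2, 3, 4:
  order 0: -8  3  -24  -53  -92
  order 1: 11  -9  -29  -39
  order 2: -5  -5  -5
  order 3: 0  0
  order 4: 0
The order-2 divided differences are all -5 (nonzero) and every higher order vanishes, so the data lies on a polynomial of degree exactly 2.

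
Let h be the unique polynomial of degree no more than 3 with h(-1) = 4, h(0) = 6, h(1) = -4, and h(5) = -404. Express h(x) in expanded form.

h(x) = -2x^3 - 6x^2 - 2x + 6

Using the Lagrange interpolation formula with nodes -1, 0, 1, 5:
  L_0(x) = x(x - 1)(x - 5) / -12
  L_1(x) = (x + 1)(x - 1)(x - 5) / 5
  L_2(x) = (x + 1)x(x - 5) / -8
  L_3(x) = (x + 1)x(x - 1) / 120
Then h(x) = 4·L_0(x) + 6·L_1(x) - 4·L_2(x) - 404·L_3(x).
Expanding and collecting terms gives h(x) = -2x³ - 6x² - 2x + 6.
Check: h(5) = -404. ✓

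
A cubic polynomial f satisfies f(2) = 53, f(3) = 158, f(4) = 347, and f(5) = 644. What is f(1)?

8

Using the Lagrange interpolation formula with nodes 2, 3, 4, 5:
  L_0(s) = (s - 3)(s - 4)(s - 5) / -6
  L_1(s) = (s - 2)(s - 4)(s - 5) / 2
  L_2(s) = (s - 2)(s - 3)(s - 5) / -2
  L_3(s) = (s - 2)(s - 3)(s - 4) / 6
Then f(s) = 53·L_0(s) + 158·L_1(s) + 347·L_2(s) + 644·L_3(s).
Expanding and collecting terms gives f(s) = 4s^3 + 6s^2 - s - 1.
Evaluating at s = 1: f(1) = 8.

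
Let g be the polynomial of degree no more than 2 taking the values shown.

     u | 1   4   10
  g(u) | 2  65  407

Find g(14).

Using the Lagrange interpolation formula with nodes 1, 4, 10:
  L_0(u) = (u - 4)(u - 10) / 27
  L_1(u) = (u - 1)(u - 10) / -18
  L_2(u) = (u - 1)(u - 4) / 54
Then g(u) = 2·L_0(u) + 65·L_1(u) + 407·L_2(u).
Expanding and collecting terms gives g(u) = 4u^2 + u - 3.
Evaluating at u = 14: g(14) = 795.

795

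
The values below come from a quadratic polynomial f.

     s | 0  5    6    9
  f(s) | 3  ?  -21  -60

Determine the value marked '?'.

-12

The 3 known points determine the degree-2 polynomial uniquely.
Write f(s) = as^2 + bs + c. Substituting each data point gives a linear system:
  c = 3
  36a + 6b + c = -21
  81a + 9b + c = -60
Solving the system yields a = -1, b = 2, c = 3.
So f(s) = -s^2 + 2s + 3.
Then f(5) = -12.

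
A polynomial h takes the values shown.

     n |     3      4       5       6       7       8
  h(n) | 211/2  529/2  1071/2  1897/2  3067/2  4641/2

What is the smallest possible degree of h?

3

Forward differences of the values at n = 3, 4, 5, 6, 7, 8:
  h  : 211/2  529/2  1071/2  1897/2  3067/2  4641/2
  Δ  : 159  271  413  585  787
  Δ^2: 112  142  172  202
  Δ^3: 30  30  30
  Δ^4: 0  0
  Δ^5: 0
The third differences are constant (30) and nonzero, while all higher differences vanish, so the minimal degree is 3.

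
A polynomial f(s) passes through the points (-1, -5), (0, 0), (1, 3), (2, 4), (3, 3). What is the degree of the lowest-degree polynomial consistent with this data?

2

Forward differences of the values at s = -1, 0, 1, 2, 3:
  f  : -5  0  3  4  3
  Δ  : 5  3  1  -1
  Δ^2: -2  -2  -2
  Δ^3: 0  0
  Δ^4: 0
The second differences are constant (-2) and nonzero, while all higher differences vanish, so the minimal degree is 2.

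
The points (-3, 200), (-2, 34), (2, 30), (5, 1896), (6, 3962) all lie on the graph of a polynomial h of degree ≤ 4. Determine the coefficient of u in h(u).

Write h(u) = au^4 + bu^3 + cu^2 + du + e. Substituting each data point gives a linear system:
  81a - 27b + 9c - 3d + e = 200
  16a - 8b + 4c - 2d + e = 34
  16a + 8b + 4c + 2d + e = 30
  625a + 125b + 25c + 5d + e = 1896
  1296a + 216b + 36c + 6d + e = 3962
Solving the system yields a = 3, b = 1, c = -3, d = -5, e = -4.
So h(u) = 3u^4 + u^3 - 3u^2 - 5u - 4.
The coefficient of u is -5.

-5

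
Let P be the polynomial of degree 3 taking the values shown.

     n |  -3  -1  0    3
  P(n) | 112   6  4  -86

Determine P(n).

Using the Lagrange interpolation formula with nodes -3, -1, 0, 3:
  L_0(n) = (n + 1)n(n - 3) / -36
  L_1(n) = (n + 3)n(n - 3) / 8
  L_2(n) = (n + 3)(n + 1)(n - 3) / -9
  L_3(n) = (n + 3)(n + 1)n / 72
Then P(n) = 112·L_0(n) + 6·L_1(n) + 4·L_2(n) - 86·L_3(n).
Expanding and collecting terms gives P(n) = -4n^3 + n^2 + 3n + 4.
Check: P(-1) = 6. ✓

P(n) = -4n^3 + n^2 + 3n + 4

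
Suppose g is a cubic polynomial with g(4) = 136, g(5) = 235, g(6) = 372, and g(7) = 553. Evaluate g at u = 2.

28

Write g(u) = au^3 + bu^2 + cu + d. Substituting each data point gives a linear system:
  64a + 16b + 4c + d = 136
  125a + 25b + 5c + d = 235
  216a + 36b + 6c + d = 372
  343a + 49b + 7c + d = 553
Solving the system yields a = 1, b = 4, c = 2, d = 0.
So g(u) = u^3 + 4u^2 + 2u.
Then g(2) = 28.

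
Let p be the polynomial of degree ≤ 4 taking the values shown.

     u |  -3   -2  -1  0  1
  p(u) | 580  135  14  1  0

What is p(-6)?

7819

Forward differences of the values at u = -3, -2, -1, 0, 1:
  p  : 580  135  14  1  0
  Δ  : -445  -121  -13  -1
  Δ^2: 324  108  12
  Δ^3: -216  -96
  Δ^4: 120
The fourth differences are constant, confirming degree 4.
Interpolating (Newton forward form) and evaluating at u = -6 gives p(-6) = 7819.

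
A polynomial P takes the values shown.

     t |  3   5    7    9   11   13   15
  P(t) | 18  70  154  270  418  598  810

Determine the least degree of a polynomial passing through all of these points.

2

Forward differences of the values at t = 3, 5, 7, 9, 11, 13, 15:
  P  : 18  70  154  270  418  598  810
  Δ  : 52  84  116  148  180  212
  Δ^2: 32  32  32  32  32
  Δ^3: 0  0  0  0
  Δ^4: 0  0  0
  Δ^5: 0  0
  Δ^6: 0
The second differences are constant (32) and nonzero, while all higher differences vanish, so the minimal degree is 2.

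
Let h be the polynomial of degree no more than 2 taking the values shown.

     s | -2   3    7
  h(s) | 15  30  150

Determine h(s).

Write h(s) = as^2 + bs + c. Substituting each data point gives a linear system:
  4a - 2b + c = 15
  9a + 3b + c = 30
  49a + 7b + c = 150
Solving the system yields a = 3, b = 0, c = 3.
So h(s) = 3s² + 3.
Check: h(3) = 30. ✓

h(s) = 3s^2 + 3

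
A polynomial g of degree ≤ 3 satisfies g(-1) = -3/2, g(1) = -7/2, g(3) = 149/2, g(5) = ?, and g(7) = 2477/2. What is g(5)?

849/2

On equispaced nodes a degree-3 polynomial has vanishing fourth forward difference, so
  g(-1) - 4·g(1) + 6·g(3) - 4·g(5) + g(7) = 0.
Substituting the known values and solving for g(5):
  -4·g(5) = -1698
  g(5) = 849/2.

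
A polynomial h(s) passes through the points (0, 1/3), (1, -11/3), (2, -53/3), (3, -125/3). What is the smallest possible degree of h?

Forward differences of the values at s = 0, 1, 2, 3:
  h  : 1/3  -11/3  -53/3  -125/3
  Δ  : -4  -14  -24
  Δ^2: -10  -10
  Δ^3: 0
The second differences are constant (-10) and nonzero, while all higher differences vanish, so the minimal degree is 2.

2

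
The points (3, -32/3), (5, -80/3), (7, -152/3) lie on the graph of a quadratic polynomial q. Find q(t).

Using the Lagrange interpolation formula with nodes 3, 5, 7:
  L_0(t) = (t - 5)(t - 7) / 8
  L_1(t) = (t - 3)(t - 7) / -4
  L_2(t) = (t - 3)(t - 5) / 8
Then q(t) = -32/3·L_0(t) - 80/3·L_1(t) - 152/3·L_2(t).
Expanding and collecting terms gives q(t) = -t² - 5/3.
Check: q(7) = -152/3. ✓

q(t) = -t^2 - 5/3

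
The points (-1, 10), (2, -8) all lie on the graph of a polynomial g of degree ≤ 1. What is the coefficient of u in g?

Write g(u) = au + b. Substituting each data point gives a linear system:
  -a + b = 10
  2a + b = -8
Solving the system yields a = -6, b = 4.
So g(u) = -6u + 4.
The leading coefficient is -6.

-6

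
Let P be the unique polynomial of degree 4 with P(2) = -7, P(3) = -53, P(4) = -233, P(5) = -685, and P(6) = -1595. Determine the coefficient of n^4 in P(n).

-2

Write P(n) = an^4 + bn^3 + cn^2 + dn + e. Substituting each data point gives a linear system:
  16a + 8b + 4c + 2d + e = -7
  81a + 27b + 9c + 3d + e = -53
  256a + 64b + 16c + 4d + e = -233
  625a + 125b + 25c + 5d + e = -685
  1296a + 216b + 36c + 6d + e = -1595
Solving the system yields a = -2, b = 5, c = -2, d = -1, e = -5.
So P(n) = -2n^4 + 5n^3 - 2n^2 - n - 5.
The leading coefficient is -2.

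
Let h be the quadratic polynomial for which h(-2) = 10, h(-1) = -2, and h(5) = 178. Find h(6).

250

Write h(x) = ax^2 + bx + c. Substituting each data point gives a linear system:
  4a - 2b + c = 10
  a - b + c = -2
  25a + 5b + c = 178
Solving the system yields a = 6, b = 6, c = -2.
So h(x) = 6x^2 + 6x - 2.
Then h(6) = 250.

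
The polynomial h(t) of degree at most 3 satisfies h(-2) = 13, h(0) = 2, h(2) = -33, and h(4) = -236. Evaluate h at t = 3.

-209/2

Forward differences of the values at t = -2, 0, 2, 4:
  h  : 13  2  -33  -236
  Δ  : -11  -35  -203
  Δ^2: -24  -168
  Δ^3: -144
The third differences are constant, confirming degree 3.
Interpolating (Newton forward form) and evaluating at t = 3 gives h(3) = -209/2.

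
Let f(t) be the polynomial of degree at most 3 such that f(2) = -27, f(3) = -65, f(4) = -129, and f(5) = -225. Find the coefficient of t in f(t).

Write f(t) = at^3 + bt^2 + ct + d. Substituting each data point gives a linear system:
  8a + 4b + 2c + d = -27
  27a + 9b + 3c + d = -65
  64a + 16b + 4c + d = -129
  125a + 25b + 5c + d = -225
Solving the system yields a = -1, b = -4, c = 1, d = -5.
So f(t) = -t^3 - 4t^2 + t - 5.
The coefficient of t is 1.

1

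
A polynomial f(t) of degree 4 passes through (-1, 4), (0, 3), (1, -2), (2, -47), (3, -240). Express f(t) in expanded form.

f(t) = -3t^4 + t^2 - 3t + 3

Write f(t) = at^4 + bt^3 + ct^2 + dt + e. Substituting each data point gives a linear system:
  a - b + c - d + e = 4
  e = 3
  a + b + c + d + e = -2
  16a + 8b + 4c + 2d + e = -47
  81a + 27b + 9c + 3d + e = -240
Solving the system yields a = -3, b = 0, c = 1, d = -3, e = 3.
So f(t) = -3t^4 + t^2 - 3t + 3.
Check: f(1) = -2. ✓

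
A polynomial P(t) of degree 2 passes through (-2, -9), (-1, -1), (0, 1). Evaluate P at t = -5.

Forward differences of the values at t = -2, -1, 0:
  P  : -9  -1  1
  Δ  : 8  2
  Δ^2: -6
The second differences are constant, confirming degree 2.
Interpolating (Newton forward form) and evaluating at t = -5 gives P(-5) = -69.

-69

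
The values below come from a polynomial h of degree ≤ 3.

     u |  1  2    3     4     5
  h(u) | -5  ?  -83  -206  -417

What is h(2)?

-24

On equispaced nodes a degree-3 polynomial has vanishing fourth forward difference, so
  h(1) - 4·h(2) + 6·h(3) - 4·h(4) + h(5) = 0.
Substituting the known values and solving for h(2):
  -4·h(2) = 96
  h(2) = -24.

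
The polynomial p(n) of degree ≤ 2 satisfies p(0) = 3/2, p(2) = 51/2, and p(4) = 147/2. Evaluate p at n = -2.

Write p(n) = an^2 + bn + c. Substituting each data point gives a linear system:
  c = 3/2
  4a + 2b + c = 51/2
  16a + 4b + c = 147/2
Solving the system yields a = 3, b = 6, c = 3/2.
So p(n) = 3n^2 + 6n + 3/2.
Then p(-2) = 3/2.

3/2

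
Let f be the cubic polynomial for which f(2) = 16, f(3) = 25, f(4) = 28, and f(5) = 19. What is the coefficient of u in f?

Write f(u) = au^3 + bu^2 + cu + d. Substituting each data point gives a linear system:
  8a + 4b + 2c + d = 16
  27a + 9b + 3c + d = 25
  64a + 16b + 4c + d = 28
  125a + 25b + 5c + d = 19
Solving the system yields a = -1, b = 6, c = -2, d = 4.
So f(u) = -u^3 + 6u^2 - 2u + 4.
The coefficient of u is -2.

-2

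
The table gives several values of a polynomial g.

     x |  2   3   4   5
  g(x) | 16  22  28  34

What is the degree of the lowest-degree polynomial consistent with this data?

Forward differences of the values at x = 2, 3, 4, 5:
  g  : 16  22  28  34
  Δ  : 6  6  6
  Δ^2: 0  0
  Δ^3: 0
The first differences are constant (6) and nonzero, while all higher differences vanish, so the minimal degree is 1.

1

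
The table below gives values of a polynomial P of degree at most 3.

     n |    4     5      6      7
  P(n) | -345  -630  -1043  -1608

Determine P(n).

P(n) = -4n^3 - 4n^2 - 5n - 5

Write P(n) = an^3 + bn^2 + cn + d. Substituting each data point gives a linear system:
  64a + 16b + 4c + d = -345
  125a + 25b + 5c + d = -630
  216a + 36b + 6c + d = -1043
  343a + 49b + 7c + d = -1608
Solving the system yields a = -4, b = -4, c = -5, d = -5.
So P(n) = -4n³ - 4n² - 5n - 5.
Check: P(4) = -345. ✓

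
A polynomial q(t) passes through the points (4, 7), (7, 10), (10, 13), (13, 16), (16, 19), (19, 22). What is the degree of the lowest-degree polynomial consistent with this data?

Forward differences of the values at t = 4, 7, 10, 13, 16, 19:
  q  : 7  10  13  16  19  22
  Δ  : 3  3  3  3  3
  Δ^2: 0  0  0  0
  Δ^3: 0  0  0
  Δ^4: 0  0
  Δ^5: 0
The first differences are constant (3) and nonzero, while all higher differences vanish, so the minimal degree is 1.

1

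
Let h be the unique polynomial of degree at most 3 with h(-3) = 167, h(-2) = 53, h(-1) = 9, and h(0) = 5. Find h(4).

-211

Using the Lagrange interpolation formula with nodes -3, -2, -1, 0:
  L_0(u) = (u + 2)(u + 1)u / -6
  L_1(u) = (u + 3)(u + 1)u / 2
  L_2(u) = (u + 3)(u + 2)u / -2
  L_3(u) = (u + 3)(u + 2)(u + 1) / 6
Then h(u) = 167·L_0(u) + 53·L_1(u) + 9·L_2(u) + 5·L_3(u).
Expanding and collecting terms gives h(u) = -5u³ + 5u² + 6u + 5.
Evaluating at u = 4: h(4) = -211.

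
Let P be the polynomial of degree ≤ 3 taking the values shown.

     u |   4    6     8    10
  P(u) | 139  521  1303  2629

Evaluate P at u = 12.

4643

Using the Lagrange interpolation formula with nodes 4, 6, 8, 10:
  L_0(u) = (u - 6)(u - 8)(u - 10) / -48
  L_1(u) = (u - 4)(u - 8)(u - 10) / 16
  L_2(u) = (u - 4)(u - 6)(u - 10) / -16
  L_3(u) = (u - 4)(u - 6)(u - 8) / 48
Then P(u) = 139·L_0(u) + 521·L_1(u) + 1303·L_2(u) + 2629·L_3(u).
Expanding and collecting terms gives P(u) = 3u³ - 4u² + 3u - 1.
Evaluating at u = 12: P(12) = 4643.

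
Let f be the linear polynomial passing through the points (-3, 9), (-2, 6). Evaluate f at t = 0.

Write f(t) = at + b. Substituting each data point gives a linear system:
  -3a + b = 9
  -2a + b = 6
Solving the system yields a = -3, b = 0.
So f(t) = -3t.
Then f(0) = 0.

0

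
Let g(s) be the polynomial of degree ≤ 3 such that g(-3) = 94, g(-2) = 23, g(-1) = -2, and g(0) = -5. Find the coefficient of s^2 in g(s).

-1

Write g(s) = as^3 + bs^2 + cs + d. Substituting each data point gives a linear system:
  -27a + 9b - 3c + d = 94
  -8a + 4b - 2c + d = 23
  -a + b - c + d = -2
  d = -5
Solving the system yields a = -4, b = -1, c = 0, d = -5.
So g(s) = -4s^3 - s^2 - 5.
The coefficient of s^2 is -1.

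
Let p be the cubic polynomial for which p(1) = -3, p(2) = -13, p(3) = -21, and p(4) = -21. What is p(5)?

Forward differences of the values at u = 1, 2, 3, 4:
  p  : -3  -13  -21  -21
  Δ  : -10  -8  0
  Δ^2: 2  8
  Δ^3: 6
The third differences are constant, confirming degree 3.
Interpolating (Newton forward form) and evaluating at u = 5 gives p(5) = -7.

-7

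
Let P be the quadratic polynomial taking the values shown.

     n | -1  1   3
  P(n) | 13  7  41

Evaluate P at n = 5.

Write P(n) = an^2 + bn + c. Substituting each data point gives a linear system:
  a - b + c = 13
  a + b + c = 7
  9a + 3b + c = 41
Solving the system yields a = 5, b = -3, c = 5.
So P(n) = 5n² - 3n + 5.
Then P(5) = 115.

115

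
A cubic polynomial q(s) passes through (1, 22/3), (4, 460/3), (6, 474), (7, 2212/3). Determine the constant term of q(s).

0

Write q(s) = as^3 + bs^2 + cs + d. Substituting each data point gives a linear system:
  a + b + c + d = 22/3
  64a + 16b + 4c + d = 460/3
  216a + 36b + 6c + d = 474
  343a + 49b + 7c + d = 2212/3
Solving the system yields a = 2, b = 1/3, c = 5, d = 0.
So q(s) = 2s^3 + (1/3)s^2 + 5s.
The constant term is 0.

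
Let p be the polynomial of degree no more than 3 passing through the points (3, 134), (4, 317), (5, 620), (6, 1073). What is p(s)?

p(s) = 5s^3 - 2s + 5

Write p(s) = as^3 + bs^2 + cs + d. Substituting each data point gives a linear system:
  27a + 9b + 3c + d = 134
  64a + 16b + 4c + d = 317
  125a + 25b + 5c + d = 620
  216a + 36b + 6c + d = 1073
Solving the system yields a = 5, b = 0, c = -2, d = 5.
So p(s) = 5s³ - 2s + 5.
Check: p(4) = 317. ✓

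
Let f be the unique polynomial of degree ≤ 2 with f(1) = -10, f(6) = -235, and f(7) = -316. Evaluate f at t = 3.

Write f(t) = at^2 + bt + c. Substituting each data point gives a linear system:
  a + b + c = -10
  36a + 6b + c = -235
  49a + 7b + c = -316
Solving the system yields a = -6, b = -3, c = -1.
So f(t) = -6t^2 - 3t - 1.
Then f(3) = -64.

-64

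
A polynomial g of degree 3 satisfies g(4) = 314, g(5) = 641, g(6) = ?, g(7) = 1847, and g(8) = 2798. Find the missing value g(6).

1140

The 4 known points determine the degree-3 polynomial uniquely.
Write g(n) = an^3 + bn^2 + cn + d. Substituting each data point gives a linear system:
  64a + 16b + 4c + d = 314
  125a + 25b + 5c + d = 641
  343a + 49b + 7c + d = 1847
  512a + 64b + 8c + d = 2798
Solving the system yields a = 6, b = -4, c = -3, d = 6.
So g(n) = 6n^3 - 4n^2 - 3n + 6.
Then g(6) = 1140.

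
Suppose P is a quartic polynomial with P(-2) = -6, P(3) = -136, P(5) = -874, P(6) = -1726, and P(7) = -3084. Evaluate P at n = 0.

Write P(n) = an^4 + bn^3 + cn^2 + dn + e. Substituting each data point gives a linear system:
  16a - 8b + 4c - 2d + e = -6
  81a + 27b + 9c + 3d + e = -136
  625a + 125b + 25c + 5d + e = -874
  1296a + 216b + 36c + 6d + e = -1726
  2401a + 343b + 49c + 7d + e = -3084
Solving the system yields a = -1, b = -2, c = 0, d = 1, e = -4.
So P(n) = -n^4 - 2n^3 + n - 4.
Then P(0) = -4.

-4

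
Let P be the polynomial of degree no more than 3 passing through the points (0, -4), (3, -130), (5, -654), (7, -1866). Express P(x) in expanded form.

P(x) = -6x^3 + 4x^2 - 4

Using the Lagrange interpolation formula with nodes 0, 3, 5, 7:
  L_0(x) = (x - 3)(x - 5)(x - 7) / -105
  L_1(x) = x(x - 5)(x - 7) / 24
  L_2(x) = x(x - 3)(x - 7) / -20
  L_3(x) = x(x - 3)(x - 5) / 56
Then P(x) = -4·L_0(x) - 130·L_1(x) - 654·L_2(x) - 1866·L_3(x).
Expanding and collecting terms gives P(x) = -6x³ + 4x² - 4.
Check: P(0) = -4. ✓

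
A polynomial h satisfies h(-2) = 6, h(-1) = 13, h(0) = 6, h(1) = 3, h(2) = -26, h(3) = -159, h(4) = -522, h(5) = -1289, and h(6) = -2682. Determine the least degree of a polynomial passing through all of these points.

4

Forward differences of the values at s = -2, -1, 0, 1, 2, 3, 4, 5, 6:
  h  : 6  13  6  3  -26  -159  -522  -1289  -2682
  Δ  : 7  -7  -3  -29  -133  -363  -767  -1393
  Δ^2: -14  4  -26  -104  -230  -404  -626
  Δ^3: 18  -30  -78  -126  -174  -222
  Δ^4: -48  -48  -48  -48  -48
  Δ^5: 0  0  0  0
  Δ^6: 0  0  0
  Δ^7: 0  0
  Δ^8: 0
The fourth differences are constant (-48) and nonzero, while all higher differences vanish, so the minimal degree is 4.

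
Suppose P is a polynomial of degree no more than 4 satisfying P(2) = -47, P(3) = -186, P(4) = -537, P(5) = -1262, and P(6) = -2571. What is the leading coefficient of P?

-2

Write P(t) = at^4 + bt^3 + ct^2 + dt + e. Substituting each data point gives a linear system:
  16a + 8b + 4c + 2d + e = -47
  81a + 27b + 9c + 3d + e = -186
  256a + 64b + 16c + 4d + e = -537
  625a + 125b + 25c + 5d + e = -1262
  1296a + 216b + 36c + 6d + e = -2571
Solving the system yields a = -2, b = 1, c = -5, d = -3, e = 3.
So P(t) = -2t^4 + t^3 - 5t^2 - 3t + 3.
The leading coefficient is -2.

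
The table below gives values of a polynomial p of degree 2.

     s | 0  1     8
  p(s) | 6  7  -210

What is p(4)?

Write p(s) = as^2 + bs + c. Substituting each data point gives a linear system:
  c = 6
  a + b + c = 7
  64a + 8b + c = -210
Solving the system yields a = -4, b = 5, c = 6.
So p(s) = -4s² + 5s + 6.
Then p(4) = -38.

-38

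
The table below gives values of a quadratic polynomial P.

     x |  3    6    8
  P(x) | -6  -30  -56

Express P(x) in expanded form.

P(x) = -x^2 + x

Using the Lagrange interpolation formula with nodes 3, 6, 8:
  L_0(x) = (x - 6)(x - 8) / 15
  L_1(x) = (x - 3)(x - 8) / -6
  L_2(x) = (x - 3)(x - 6) / 10
Then P(x) = -6·L_0(x) - 30·L_1(x) - 56·L_2(x).
Expanding and collecting terms gives P(x) = -x² + x.
Check: P(6) = -30. ✓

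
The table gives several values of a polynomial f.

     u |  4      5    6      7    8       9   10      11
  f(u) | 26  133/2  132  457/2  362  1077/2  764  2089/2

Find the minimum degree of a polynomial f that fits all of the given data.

3

Forward differences of the values at u = 4, 5, 6, 7, 8, 9, 10, 11:
  f  : 26  133/2  132  457/2  362  1077/2  764  2089/2
  Δ  : 81/2  131/2  193/2  267/2  353/2  451/2  561/2
  Δ^2: 25  31  37  43  49  55
  Δ^3: 6  6  6  6  6
  Δ^4: 0  0  0  0
  Δ^5: 0  0  0
  Δ^6: 0  0
  Δ^7: 0
The third differences are constant (6) and nonzero, while all higher differences vanish, so the minimal degree is 3.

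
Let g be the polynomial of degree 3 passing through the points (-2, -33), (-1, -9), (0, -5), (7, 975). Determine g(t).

Write g(t) = at^3 + bt^2 + ct + d. Substituting each data point gives a linear system:
  -8a + 4b - 2c + d = -33
  -a + b - c + d = -9
  d = -5
  343a + 49b + 7c + d = 975
Solving the system yields a = 3, b = -1, c = 0, d = -5.
So g(t) = 3t³ - t² - 5.
Check: g(-2) = -33. ✓

g(t) = 3t^3 - t^2 - 5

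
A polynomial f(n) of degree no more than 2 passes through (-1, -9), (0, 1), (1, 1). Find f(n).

f(n) = -5n^2 + 5n + 1

Using the Lagrange interpolation formula with nodes -1, 0, 1:
  L_0(n) = n(n - 1) / 2
  L_1(n) = (n + 1)(n - 1) / -1
  L_2(n) = (n + 1)n / 2
Then f(n) = -9·L_0(n) + 1·L_1(n) + 1·L_2(n).
Expanding and collecting terms gives f(n) = -5n^2 + 5n + 1.
Check: f(0) = 1. ✓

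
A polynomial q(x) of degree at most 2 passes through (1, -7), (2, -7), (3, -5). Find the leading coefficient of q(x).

Write q(x) = ax^2 + bx + c. Substituting each data point gives a linear system:
  a + b + c = -7
  4a + 2b + c = -7
  9a + 3b + c = -5
Solving the system yields a = 1, b = -3, c = -5.
So q(x) = x² - 3x - 5.
The leading coefficient is 1.

1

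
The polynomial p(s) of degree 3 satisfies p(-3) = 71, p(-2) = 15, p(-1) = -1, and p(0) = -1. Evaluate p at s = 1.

Write p(s) = as^3 + bs^2 + cs + d. Substituting each data point gives a linear system:
  -27a + 9b - 3c + d = 71
  -8a + 4b - 2c + d = 15
  -a + b - c + d = -1
  d = -1
Solving the system yields a = -4, b = -4, c = 0, d = -1.
So p(s) = -4s^3 - 4s^2 - 1.
Then p(1) = -9.

-9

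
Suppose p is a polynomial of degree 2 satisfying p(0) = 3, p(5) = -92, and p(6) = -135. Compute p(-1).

-2

Write p(t) = at^2 + bt + c. Substituting each data point gives a linear system:
  c = 3
  25a + 5b + c = -92
  36a + 6b + c = -135
Solving the system yields a = -4, b = 1, c = 3.
So p(t) = -4t² + t + 3.
Then p(-1) = -2.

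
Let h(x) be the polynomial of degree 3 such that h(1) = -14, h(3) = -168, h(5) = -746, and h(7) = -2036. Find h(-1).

4

Forward differences of the values at x = 1, 3, 5, 7:
  h  : -14  -168  -746  -2036
  Δ  : -154  -578  -1290
  Δ^2: -424  -712
  Δ^3: -288
The third differences are constant, confirming degree 3.
Interpolating (Newton forward form) and evaluating at x = -1 gives h(-1) = 4.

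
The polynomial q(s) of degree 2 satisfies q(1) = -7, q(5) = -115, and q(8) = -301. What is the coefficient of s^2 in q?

-5

Write q(s) = as^2 + bs + c. Substituting each data point gives a linear system:
  a + b + c = -7
  25a + 5b + c = -115
  64a + 8b + c = -301
Solving the system yields a = -5, b = 3, c = -5.
So q(s) = -5s² + 3s - 5.
The leading coefficient is -5.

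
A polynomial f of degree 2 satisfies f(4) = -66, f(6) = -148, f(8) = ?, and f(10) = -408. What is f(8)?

On equispaced nodes a degree-2 polynomial has vanishing third forward difference, so
  - f(4) + 3·f(6) - 3·f(8) + f(10) = 0.
Substituting the known values and solving for f(8):
  -3·f(8) = 786
  f(8) = -262.

-262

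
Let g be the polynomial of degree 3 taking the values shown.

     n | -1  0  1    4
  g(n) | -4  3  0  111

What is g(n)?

g(n) = 3n^3 - 5n^2 - n + 3

Write g(n) = an^3 + bn^2 + cn + d. Substituting each data point gives a linear system:
  -a + b - c + d = -4
  d = 3
  a + b + c + d = 0
  64a + 16b + 4c + d = 111
Solving the system yields a = 3, b = -5, c = -1, d = 3.
So g(n) = 3n^3 - 5n^2 - n + 3.
Check: g(4) = 111. ✓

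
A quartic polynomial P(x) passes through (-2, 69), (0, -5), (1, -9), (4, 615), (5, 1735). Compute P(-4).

1231

Write P(x) = ax^4 + bx^3 + cx^2 + dx + e. Substituting each data point gives a linear system:
  16a - 8b + 4c - 2d + e = 69
  e = -5
  a + b + c + d + e = -9
  256a + 64b + 16c + 4d + e = 615
  625a + 125b + 25c + 5d + e = 1735
Solving the system yields a = 4, b = -5, c = -6, d = 3, e = -5.
So P(x) = 4x^4 - 5x^3 - 6x^2 + 3x - 5.
Then P(-4) = 1231.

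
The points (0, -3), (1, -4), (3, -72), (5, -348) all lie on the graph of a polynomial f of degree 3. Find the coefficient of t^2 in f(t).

Write f(t) = at^3 + bt^2 + ct + d. Substituting each data point gives a linear system:
  d = -3
  a + b + c + d = -4
  27a + 9b + 3c + d = -72
  125a + 25b + 5c + d = -348
Solving the system yields a = -3, b = 1, c = 1, d = -3.
So f(t) = -3t^3 + t^2 + t - 3.
The coefficient of t^2 is 1.

1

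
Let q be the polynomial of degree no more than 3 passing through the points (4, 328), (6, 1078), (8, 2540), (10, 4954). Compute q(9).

3613

Using the Lagrange interpolation formula with nodes 4, 6, 8, 10:
  L_0(n) = (n - 6)(n - 8)(n - 10) / -48
  L_1(n) = (n - 4)(n - 8)(n - 10) / 16
  L_2(n) = (n - 4)(n - 6)(n - 10) / -16
  L_3(n) = (n - 4)(n - 6)(n - 8) / 48
Then q(n) = 328·L_0(n) + 1078·L_1(n) + 2540·L_2(n) + 4954·L_3(n).
Expanding and collecting terms gives q(n) = 5n³ - n² + 5n + 4.
Evaluating at n = 9: q(9) = 3613.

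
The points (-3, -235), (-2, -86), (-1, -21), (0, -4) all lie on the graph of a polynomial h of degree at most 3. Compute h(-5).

Write h(s) = as^3 + bs^2 + cs + d. Substituting each data point gives a linear system:
  -27a + 9b - 3c + d = -235
  -8a + 4b - 2c + d = -86
  -a + b - c + d = -21
  d = -4
Solving the system yields a = 6, b = -6, c = 5, d = -4.
So h(s) = 6s^3 - 6s^2 + 5s - 4.
Then h(-5) = -929.

-929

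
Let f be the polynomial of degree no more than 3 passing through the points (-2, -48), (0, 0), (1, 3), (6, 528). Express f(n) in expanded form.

Using the Lagrange interpolation formula with nodes -2, 0, 1, 6:
  L_0(n) = n(n - 1)(n - 6) / -48
  L_1(n) = (n + 2)(n - 1)(n - 6) / 12
  L_2(n) = (n + 2)n(n - 6) / -15
  L_3(n) = (n + 2)n(n - 1) / 240
Then f(n) = -48·L_0(n) + 0·L_1(n) + 3·L_2(n) + 528·L_3(n).
Expanding and collecting terms gives f(n) = 3n^3 - 4n^2 + 4n.
Check: f(6) = 528. ✓

f(n) = 3n^3 - 4n^2 + 4n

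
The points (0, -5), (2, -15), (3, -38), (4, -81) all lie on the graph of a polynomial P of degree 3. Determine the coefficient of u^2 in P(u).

Write P(u) = au^3 + bu^2 + cu + d. Substituting each data point gives a linear system:
  d = -5
  8a + 4b + 2c + d = -15
  27a + 9b + 3c + d = -38
  64a + 16b + 4c + d = -81
Solving the system yields a = -1, b = -1, c = 1, d = -5.
So P(u) = -u^3 - u^2 + u - 5.
The coefficient of u^2 is -1.

-1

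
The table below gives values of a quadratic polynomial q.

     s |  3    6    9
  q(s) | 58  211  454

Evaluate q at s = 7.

282

Write q(s) = as^2 + bs + c. Substituting each data point gives a linear system:
  9a + 3b + c = 58
  36a + 6b + c = 211
  81a + 9b + c = 454
Solving the system yields a = 5, b = 6, c = -5.
So q(s) = 5s² + 6s - 5.
Then q(7) = 282.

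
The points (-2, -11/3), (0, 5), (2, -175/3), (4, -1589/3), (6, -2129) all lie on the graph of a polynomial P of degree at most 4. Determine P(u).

P(u) = -u^4 - 3u^3 - 5u^2 - (5/3)u + 5

Write P(u) = au^4 + bu^3 + cu^2 + du + e. Substituting each data point gives a linear system:
  16a - 8b + 4c - 2d + e = -11/3
  e = 5
  16a + 8b + 4c + 2d + e = -175/3
  256a + 64b + 16c + 4d + e = -1589/3
  1296a + 216b + 36c + 6d + e = -2129
Solving the system yields a = -1, b = -3, c = -5, d = -5/3, e = 5.
So P(u) = -u^4 - 3u^3 - 5u^2 - (5/3)u + 5.
Check: P(4) = -1589/3. ✓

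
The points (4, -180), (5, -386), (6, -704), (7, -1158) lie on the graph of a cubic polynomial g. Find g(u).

Using the Lagrange interpolation formula with nodes 4, 5, 6, 7:
  L_0(u) = (u - 5)(u - 6)(u - 7) / -6
  L_1(u) = (u - 4)(u - 6)(u - 7) / 2
  L_2(u) = (u - 4)(u - 5)(u - 7) / -2
  L_3(u) = (u - 4)(u - 5)(u - 6) / 6
Then g(u) = -180·L_0(u) - 386·L_1(u) - 704·L_2(u) - 1158·L_3(u).
Expanding and collecting terms gives g(u) = -4u³ + 4u² + 2u + 4.
Check: g(7) = -1158. ✓

g(u) = -4u^3 + 4u^2 + 2u + 4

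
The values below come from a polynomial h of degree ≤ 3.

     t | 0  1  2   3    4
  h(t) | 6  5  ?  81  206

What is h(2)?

On equispaced nodes a degree-3 polynomial has vanishing fourth forward difference, so
  h(0) - 4·h(1) + 6·h(2) - 4·h(3) + h(4) = 0.
Substituting the known values and solving for h(2):
  6·h(2) = 132
  h(2) = 22.

22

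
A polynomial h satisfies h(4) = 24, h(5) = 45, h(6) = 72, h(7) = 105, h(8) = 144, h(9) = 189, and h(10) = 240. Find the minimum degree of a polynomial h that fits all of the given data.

Forward differences of the values at x = 4, 5, 6, 7, 8, 9, 10:
  h  : 24  45  72  105  144  189  240
  Δ  : 21  27  33  39  45  51
  Δ^2: 6  6  6  6  6
  Δ^3: 0  0  0  0
  Δ^4: 0  0  0
  Δ^5: 0  0
  Δ^6: 0
The second differences are constant (6) and nonzero, while all higher differences vanish, so the minimal degree is 2.

2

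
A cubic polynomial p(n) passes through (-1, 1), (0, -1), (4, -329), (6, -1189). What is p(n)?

p(n) = -6n^3 + 2n^2 + 6n - 1

Using the Lagrange interpolation formula with nodes -1, 0, 4, 6:
  L_0(n) = n(n - 4)(n - 6) / -35
  L_1(n) = (n + 1)(n - 4)(n - 6) / 24
  L_2(n) = (n + 1)n(n - 6) / -40
  L_3(n) = (n + 1)n(n - 4) / 84
Then p(n) = 1·L_0(n) - 1·L_1(n) - 329·L_2(n) - 1189·L_3(n).
Expanding and collecting terms gives p(n) = -6n³ + 2n² + 6n - 1.
Check: p(6) = -1189. ✓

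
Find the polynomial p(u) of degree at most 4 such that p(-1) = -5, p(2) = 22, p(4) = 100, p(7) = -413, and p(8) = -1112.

p(u) = -u^4 + 6u^3 - u^2 - 3u

Write p(u) = au^4 + bu^3 + cu^2 + du + e. Substituting each data point gives a linear system:
  a - b + c - d + e = -5
  16a + 8b + 4c + 2d + e = 22
  256a + 64b + 16c + 4d + e = 100
  2401a + 343b + 49c + 7d + e = -413
  4096a + 512b + 64c + 8d + e = -1112
Solving the system yields a = -1, b = 6, c = -1, d = -3, e = 0.
So p(u) = -u^4 + 6u^3 - u^2 - 3u.
Check: p(8) = -1112. ✓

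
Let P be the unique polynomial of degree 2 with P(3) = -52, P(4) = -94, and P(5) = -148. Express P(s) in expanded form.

Write P(s) = as^2 + bs + c. Substituting each data point gives a linear system:
  9a + 3b + c = -52
  16a + 4b + c = -94
  25a + 5b + c = -148
Solving the system yields a = -6, b = 0, c = 2.
So P(s) = -6s^2 + 2.
Check: P(4) = -94. ✓

P(s) = -6s^2 + 2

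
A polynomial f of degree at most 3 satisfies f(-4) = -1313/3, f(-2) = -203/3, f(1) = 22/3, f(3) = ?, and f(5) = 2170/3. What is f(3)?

472/3

The 4 known points determine the degree-3 polynomial uniquely.
Write f(s) = as^3 + bs^2 + cs + d. Substituting each data point gives a linear system:
  -64a + 16b - 4c + d = -1313/3
  -8a + 4b - 2c + d = -203/3
  a + b + c + d = 22/3
  125a + 25b + 5c + d = 2170/3
Solving the system yields a = 6, b = -2, c = 5, d = -5/3.
So f(s) = 6s³ - 2s² + 5s - 5/3.
Then f(3) = 472/3.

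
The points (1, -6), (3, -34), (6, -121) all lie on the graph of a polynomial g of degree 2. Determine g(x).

g(x) = -3x^2 - 2x - 1

Write g(x) = ax^2 + bx + c. Substituting each data point gives a linear system:
  a + b + c = -6
  9a + 3b + c = -34
  36a + 6b + c = -121
Solving the system yields a = -3, b = -2, c = -1.
So g(x) = -3x² - 2x - 1.
Check: g(1) = -6. ✓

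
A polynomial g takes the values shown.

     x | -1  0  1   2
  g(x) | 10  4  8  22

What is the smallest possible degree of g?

2

Forward differences of the values at x = -1, 0, 1, 2:
  g  : 10  4  8  22
  Δ  : -6  4  14
  Δ^2: 10  10
  Δ^3: 0
The second differences are constant (10) and nonzero, while all higher differences vanish, so the minimal degree is 2.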